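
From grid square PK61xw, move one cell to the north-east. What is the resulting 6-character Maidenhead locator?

Longitude subsquare x = 23; +1 → 24, wraps to 0 = a, carry into square.
Longitude square 6; +1 → 7.
Latitude subsquare w = 22; +1 → 23 = x.

PK71ax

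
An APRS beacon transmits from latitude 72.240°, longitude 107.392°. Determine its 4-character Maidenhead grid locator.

Offset from 180°W / 90°S: lon 287.39°, lat 162.24°.
Field: 287.39/20 → 14 → O, 162.24/10 → 16 → Q; chars OQ.
Square: 7.39/2 → 3, 2.24/1 → 2; chars 32.

OQ32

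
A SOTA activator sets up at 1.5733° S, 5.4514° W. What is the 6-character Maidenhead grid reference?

Add 180° to longitude and 90° to latitude: 174.5486, 88.4267.
Field: lon ⌊174.5486/20⌋ = 8 → I; lat ⌊88.4267/10⌋ = 8 → I.
Square: lon ⌊14.5486/2⌋ = 7; lat ⌊8.4267/1⌋ = 8.
Subsquare: lon ⌊0.5486/0.0833333⌋ = 6 → g; lat ⌊0.4267/0.0416667⌋ = 10 → k.

II78gk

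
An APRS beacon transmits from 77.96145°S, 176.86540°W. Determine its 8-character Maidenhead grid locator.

AB12na69

Shift to the Maidenhead origin (180°W, 90°S): lon 3.13460, lat 12.03855.
Field: 3.13460/20 → 0 → A, 12.03855/10 → 1 → B; chars AB.
Square: 3.13460/2 → 1, 2.03855/1 → 2; chars 12.
Subsquare: 1.13460/0.0833333 → 13 → n, 0.03855/0.0416667 → 0 → a; chars na.
Extended square: 0.05127/0.00833333 → 6, 0.03855/0.00416667 → 9; chars 69.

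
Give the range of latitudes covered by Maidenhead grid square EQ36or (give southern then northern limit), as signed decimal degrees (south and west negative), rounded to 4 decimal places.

Field E=4, Q=16: +4·20° lon, +16·10° lat → SW at lon -100°, lat 70°.
Square 3, 6: +3·2° lon, +6·1° lat → SW at lon -94°, lat 76°.
Subsquare o=14, r=17: +14·0.0833333° lon, +17·0.0416667° lat → SW at lon -92.8333°, lat 76.7083°.
Cell spans 0.0833333° lon × 0.0416667° lat.
south 76.7083, north 76.7500.

76.7083, 76.7500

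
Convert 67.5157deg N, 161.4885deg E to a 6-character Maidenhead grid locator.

RP07rm

Add 180° to longitude and 90° to latitude: 341.4885, 157.5157.
Field (20°×10°, letters A–R): lon ⌊341.4885/20⌋ = 17 → R; lat ⌊157.5157/10⌋ = 15 → P.
Square (2°×1°, digits 0–9): lon ⌊1.4885/2⌋ = 0; lat ⌊7.5157/1⌋ = 7.
Subsquare (5′×2.5′, letters a–x): lon ⌊1.4885/0.0833333⌋ = 17 → r; lat ⌊0.5157/0.0416667⌋ = 12 → m.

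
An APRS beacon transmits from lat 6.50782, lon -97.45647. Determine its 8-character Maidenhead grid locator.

EJ16gm51

Add 180° to longitude and 90° to latitude: 82.54353, 96.50782.
Field (20°×10°, letters A–R): lon ⌊82.54353/20⌋ = 4 → E; lat ⌊96.50782/10⌋ = 9 → J.
Square (2°×1°, digits 0–9): lon ⌊2.54353/2⌋ = 1; lat ⌊6.50782/1⌋ = 6.
Subsquare (5′×2.5′, letters a–x): lon ⌊0.54353/0.0833333⌋ = 6 → g; lat ⌊0.50782/0.0416667⌋ = 12 → m.
Extended square (30″×15″, digits 0–9): lon ⌊0.04353/0.00833333⌋ = 5; lat ⌊0.00782/0.00416667⌋ = 1.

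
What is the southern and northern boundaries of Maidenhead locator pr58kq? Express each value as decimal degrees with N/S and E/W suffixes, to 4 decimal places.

88.6667° N, 88.7083° N

Field P=15, R=17: +15·20° lon, +17·10° lat → SW at lon 120°, lat 80°.
Square 5, 8: +5·2° lon, +8·1° lat → SW at lon 130°, lat 88°.
Subsquare k=10, q=16: +10·0.0833333° lon, +16·0.0416667° lat → SW at lon 130.833°, lat 88.6667°.
Cell spans 0.0833333° lon × 0.0416667° lat.
south 88.6667° N, north 88.7083° N.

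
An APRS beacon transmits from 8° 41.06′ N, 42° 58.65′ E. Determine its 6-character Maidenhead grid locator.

Add 180° to longitude and 90° to latitude: 222.9775, 98.6843.
Field (20°×10°, letters A–R): lon ⌊222.9775/20⌋ = 11 → L; lat ⌊98.6843/10⌋ = 9 → J.
Square (2°×1°, digits 0–9): lon ⌊2.9775/2⌋ = 1; lat ⌊8.6843/1⌋ = 8.
Subsquare (5′×2.5′, letters a–x): lon ⌊0.9775/0.0833333⌋ = 11 → l; lat ⌊0.6843/0.0416667⌋ = 16 → q.

LJ18lq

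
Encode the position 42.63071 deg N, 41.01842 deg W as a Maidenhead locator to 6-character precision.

GN92lp

Add 180° to longitude and 90° to latitude: 138.9816, 132.6307.
Field: lon ⌊138.9816/20⌋ = 6 → G; lat ⌊132.6307/10⌋ = 13 → N.
Square: lon ⌊18.9816/2⌋ = 9; lat ⌊2.6307/1⌋ = 2.
Subsquare: lon ⌊0.9816/0.0833333⌋ = 11 → l; lat ⌊0.6307/0.0416667⌋ = 15 → p.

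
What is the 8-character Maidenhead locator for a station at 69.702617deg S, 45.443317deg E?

Offset from 180°W / 90°S: lon 225.44332°, lat 20.29738°.
Field: lon ⌊225.44332/20⌋ = 11 → L; lat ⌊20.29738/10⌋ = 2 → C.
Square: lon ⌊5.44332/2⌋ = 2; lat ⌊0.29738/1⌋ = 0.
Subsquare: lon ⌊1.44332/0.0833333⌋ = 17 → r; lat ⌊0.29738/0.0416667⌋ = 7 → h.
Extended square: lon ⌊0.02665/0.00833333⌋ = 3; lat ⌊0.00572/0.00416667⌋ = 1.

LC20rh31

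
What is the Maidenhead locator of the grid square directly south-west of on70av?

ON60xu

Longitude subsquare a = 0; −1 → -1, wraps to 23 = x, carry into square.
Longitude square 7; −1 → 6.
Latitude subsquare v = 21; −1 → 20 = u.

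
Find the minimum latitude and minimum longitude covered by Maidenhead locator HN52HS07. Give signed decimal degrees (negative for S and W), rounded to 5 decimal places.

Field H=7, N=13: +7·20° lon, +13·10° lat → SW at lon -40°, lat 40°.
Square 5, 2: +5·2° lon, +2·1° lat → SW at lon -30°, lat 42°.
Subsquare h=7, s=18: +7·0.0833333° lon, +18·0.0416667° lat → SW at lon -29.4167°, lat 42.75°.
Extended square 0, 7: +0·0.00833333° lon, +7·0.00416667° lat → SW at lon -29.4167°, lat 42.7792°.
latitude 42.77917, longitude -29.41667.

42.77917, -29.41667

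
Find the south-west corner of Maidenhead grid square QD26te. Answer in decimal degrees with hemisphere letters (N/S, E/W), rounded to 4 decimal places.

53.8333° S, 145.5833° E

Field Q=16, D=3: +16·20° lon, +3·10° lat → SW at lon 140°, lat -60°.
Square 2, 6: +2·2° lon, +6·1° lat → SW at lon 144°, lat -54°.
Subsquare t=19, e=4: +19·0.0833333° lon, +4·0.0416667° lat → SW at lon 145.583°, lat -53.8333°.
latitude 53.8333° S, longitude 145.5833° E.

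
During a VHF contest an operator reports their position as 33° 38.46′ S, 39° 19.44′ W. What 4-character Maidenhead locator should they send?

HF06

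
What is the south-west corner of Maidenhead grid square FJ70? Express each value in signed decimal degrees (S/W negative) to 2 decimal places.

0.00, -66.00

Field F=5, J=9: +5·20° lon, +9·10° lat → SW at lon -80°, lat 0°.
Square 7, 0: +7·2° lon, +0·1° lat → SW at lon -66°, lat 0°.
latitude 0.00, longitude -66.00.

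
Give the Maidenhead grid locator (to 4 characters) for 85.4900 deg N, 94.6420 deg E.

NR75

Shift to the Maidenhead origin (180°W, 90°S): lon 274.64, lat 175.49.
Field: lon ⌊274.64/20⌋ = 13 → N; lat ⌊175.49/10⌋ = 17 → R.
Square: lon ⌊14.64/2⌋ = 7; lat ⌊5.49/1⌋ = 5.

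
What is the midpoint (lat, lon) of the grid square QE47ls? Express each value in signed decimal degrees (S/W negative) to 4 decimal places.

-42.2292, 148.9583

Field Q=16, E=4: +16·20° lon, +4·10° lat → SW at lon 140°, lat -50°.
Square 4, 7: +4·2° lon, +7·1° lat → SW at lon 148°, lat -43°.
Subsquare l=11, s=18: +11·0.0833333° lon, +18·0.0416667° lat → SW at lon 148.917°, lat -42.25°.
Cell spans 0.0833333° lon × 0.0416667° lat. Centre is SW corner plus half of each.
latitude -42.2292, longitude 148.9583.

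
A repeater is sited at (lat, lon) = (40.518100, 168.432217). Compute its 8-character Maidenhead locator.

RN40fm14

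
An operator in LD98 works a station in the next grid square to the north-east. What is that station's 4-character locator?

Longitude square 9; +1 → 10, wraps to 0, carry into field.
Longitude field L = 11; +1 → 12 = M.
Latitude square 8; +1 → 9.

MD09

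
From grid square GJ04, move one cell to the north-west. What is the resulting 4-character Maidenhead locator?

Longitude square 0; −1 → -1, wraps to 9, carry into field.
Longitude field G = 6; −1 → 5 = F.
Latitude square 4; +1 → 5.

FJ95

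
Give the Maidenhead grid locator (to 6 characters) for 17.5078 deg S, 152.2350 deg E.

Add 180° to longitude and 90° to latitude: 332.2350, 72.4922.
Field: lon ⌊332.2350/20⌋ = 16 → Q; lat ⌊72.4922/10⌋ = 7 → H.
Square: lon ⌊12.2350/2⌋ = 6; lat ⌊2.4922/1⌋ = 2.
Subsquare: lon ⌊0.2350/0.0833333⌋ = 2 → c; lat ⌊0.4922/0.0416667⌋ = 11 → l.

QH62cl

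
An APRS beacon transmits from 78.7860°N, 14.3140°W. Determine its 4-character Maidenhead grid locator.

Add 180° to longitude and 90° to latitude: 165.69, 168.79.
Field (20°×10°, letters A–R): lon ⌊165.69/20⌋ = 8 → I; lat ⌊168.79/10⌋ = 16 → Q.
Square (2°×1°, digits 0–9): lon ⌊5.69/2⌋ = 2; lat ⌊8.79/1⌋ = 8.

IQ28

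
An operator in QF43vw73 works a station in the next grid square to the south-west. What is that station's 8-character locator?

Longitude extended square 7; −1 → 6.
Latitude extended square 3; −1 → 2.

QF43vw62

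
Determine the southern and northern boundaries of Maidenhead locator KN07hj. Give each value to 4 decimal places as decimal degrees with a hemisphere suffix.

47.3750° N, 47.4167° N

Field K=10, N=13: +10·20° lon, +13·10° lat → SW at lon 20°, lat 40°.
Square 0, 7: +0·2° lon, +7·1° lat → SW at lon 20°, lat 47°.
Subsquare h=7, j=9: +7·0.0833333° lon, +9·0.0416667° lat → SW at lon 20.5833°, lat 47.375°.
Cell spans 0.0833333° lon × 0.0416667° lat.
south 47.3750° N, north 47.4167° N.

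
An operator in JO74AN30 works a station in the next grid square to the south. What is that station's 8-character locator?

JO74am39

Latitude extended square 0; −1 → -1, wraps to 9, carry into subsquare.
Latitude subsquare n = 13; −1 → 12 = m.
The longitude characters are unchanged.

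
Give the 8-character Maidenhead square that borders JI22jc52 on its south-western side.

JI22jc41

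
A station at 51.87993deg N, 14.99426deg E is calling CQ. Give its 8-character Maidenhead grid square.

JO71lv91

Shift to the Maidenhead origin (180°W, 90°S): lon 194.99426, lat 141.87993.
Field: 194.99426/20 → 9 → J, 141.87993/10 → 14 → O; chars JO.
Square: 14.99426/2 → 7, 1.87993/1 → 1; chars 71.
Subsquare: 0.99426/0.0833333 → 11 → l, 0.87993/0.0416667 → 21 → v; chars lv.
Extended square: 0.07759/0.00833333 → 9, 0.00493/0.00416667 → 1; chars 91.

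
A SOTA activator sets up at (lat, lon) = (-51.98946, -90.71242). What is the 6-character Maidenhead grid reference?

Add 180° to longitude and 90° to latitude: 89.2876, 38.0105.
Field: lon ⌊89.2876/20⌋ = 4 → E; lat ⌊38.0105/10⌋ = 3 → D.
Square: lon ⌊9.2876/2⌋ = 4; lat ⌊8.0105/1⌋ = 8.
Subsquare: lon ⌊1.2876/0.0833333⌋ = 15 → p; lat ⌊0.0105/0.0416667⌋ = 0 → a.

ED48pa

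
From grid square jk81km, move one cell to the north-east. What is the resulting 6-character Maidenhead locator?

Longitude subsquare k = 10; +1 → 11 = l.
Latitude subsquare m = 12; +1 → 13 = n.

JK81ln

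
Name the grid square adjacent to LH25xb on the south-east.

LH35aa

Longitude subsquare x = 23; +1 → 24, wraps to 0 = a, carry into square.
Longitude square 2; +1 → 3.
Latitude subsquare b = 1; −1 → 0 = a.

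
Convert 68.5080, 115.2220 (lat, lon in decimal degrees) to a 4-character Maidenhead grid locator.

OP78

Add 180° to longitude and 90° to latitude: 295.22, 158.51.
Field (20°×10°, letters A–R): 295.22/20 → 14 → O, 158.51/10 → 15 → P; chars OP.
Square (2°×1°, digits 0–9): 15.22/2 → 7, 8.51/1 → 8; chars 78.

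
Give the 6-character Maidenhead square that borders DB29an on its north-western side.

DB19xo

Longitude subsquare a = 0; −1 → -1, wraps to 23 = x, carry into square.
Longitude square 2; −1 → 1.
Latitude subsquare n = 13; +1 → 14 = o.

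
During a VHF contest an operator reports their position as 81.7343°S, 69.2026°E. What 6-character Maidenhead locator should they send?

Add 180° to longitude and 90° to latitude: 249.2026, 8.2657.
Field: lon ⌊249.2026/20⌋ = 12 → M; lat ⌊8.2657/10⌋ = 0 → A.
Square: lon ⌊9.2026/2⌋ = 4; lat ⌊8.2657/1⌋ = 8.
Subsquare: lon ⌊1.2026/0.0833333⌋ = 14 → o; lat ⌊0.2657/0.0416667⌋ = 6 → g.

MA48og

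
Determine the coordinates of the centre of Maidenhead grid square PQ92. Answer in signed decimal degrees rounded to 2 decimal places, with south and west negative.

Field P=15, Q=16: +15·20° lon, +16·10° lat → SW at lon 120°, lat 70°.
Square 9, 2: +9·2° lon, +2·1° lat → SW at lon 138°, lat 72°.
Cell spans 2° lon × 1° lat. Centre is SW corner plus half of each.
latitude 72.50, longitude 139.00.

72.50, 139.00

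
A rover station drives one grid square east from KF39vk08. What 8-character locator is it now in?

KF39vk18

Longitude extended square 0; +1 → 1.
The latitude characters are unchanged.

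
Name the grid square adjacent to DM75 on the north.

DM76

Latitude square 5; +1 → 6.
The longitude characters are unchanged.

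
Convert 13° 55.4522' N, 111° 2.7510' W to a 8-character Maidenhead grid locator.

Add 180° to longitude and 90° to latitude: 68.95415, 103.92420.
Field: 68.95415/20 → 3 → D, 103.92420/10 → 10 → K; chars DK.
Square: 8.95415/2 → 4, 3.92420/1 → 3; chars 43.
Subsquare: 0.95415/0.0833333 → 11 → l, 0.92420/0.0416667 → 22 → w; chars lw.
Extended square: 0.03748/0.00833333 → 4, 0.00754/0.00416667 → 1; chars 41.

DK43lw41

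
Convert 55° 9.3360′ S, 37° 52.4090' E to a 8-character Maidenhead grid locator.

KD84wu42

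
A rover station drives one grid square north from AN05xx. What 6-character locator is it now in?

AN06xa

Latitude subsquare x = 23; +1 → 24, wraps to 0 = a, carry into square.
Latitude square 5; +1 → 6.
The longitude characters are unchanged.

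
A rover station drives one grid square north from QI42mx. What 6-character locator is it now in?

QI43ma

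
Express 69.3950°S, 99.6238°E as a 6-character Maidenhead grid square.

Shift to the Maidenhead origin (180°W, 90°S): lon 279.6238, lat 20.6050.
Field: 279.6238/20 → 13 → N, 20.6050/10 → 2 → C; chars NC.
Square: 19.6238/2 → 9, 0.6050/1 → 0; chars 90.
Subsquare: 1.6238/0.0833333 → 19 → t, 0.6050/0.0416667 → 14 → o; chars to.

NC90to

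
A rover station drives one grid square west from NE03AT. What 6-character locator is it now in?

Longitude subsquare a = 0; −1 → -1, wraps to 23 = x, carry into square.
Longitude square 0; −1 → -1, wraps to 9, carry into field.
Longitude field N = 13; −1 → 12 = M.
The latitude characters are unchanged.

ME93xt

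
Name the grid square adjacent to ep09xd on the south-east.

EP19ac

Longitude subsquare x = 23; +1 → 24, wraps to 0 = a, carry into square.
Longitude square 0; +1 → 1.
Latitude subsquare d = 3; −1 → 2 = c.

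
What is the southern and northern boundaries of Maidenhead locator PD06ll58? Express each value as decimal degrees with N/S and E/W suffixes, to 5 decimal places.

Field P=15, D=3: +15·20° lon, +3·10° lat → SW at lon 120°, lat -60°.
Square 0, 6: +0·2° lon, +6·1° lat → SW at lon 120°, lat -54°.
Subsquare l=11, l=11: +11·0.0833333° lon, +11·0.0416667° lat → SW at lon 120.917°, lat -53.5417°.
Extended square 5, 8: +5·0.00833333° lon, +8·0.00416667° lat → SW at lon 120.958°, lat -53.5083°.
Cell spans 0.00833333° lon × 0.00416667° lat.
south 53.50833° S, north 53.50417° S.

53.50833° S, 53.50417° S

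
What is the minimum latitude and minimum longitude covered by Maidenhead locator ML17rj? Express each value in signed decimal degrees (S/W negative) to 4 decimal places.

Field M=12, L=11: +12·20° lon, +11·10° lat → SW at lon 60°, lat 20°.
Square 1, 7: +1·2° lon, +7·1° lat → SW at lon 62°, lat 27°.
Subsquare r=17, j=9: +17·0.0833333° lon, +9·0.0416667° lat → SW at lon 63.4167°, lat 27.375°.
latitude 27.3750, longitude 63.4167.

27.3750, 63.4167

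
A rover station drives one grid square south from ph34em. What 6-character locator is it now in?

PH34el

Latitude subsquare m = 12; −1 → 11 = l.
The longitude characters are unchanged.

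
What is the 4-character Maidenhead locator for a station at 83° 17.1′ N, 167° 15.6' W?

AR63

Add 180° to longitude and 90° to latitude: 12.74, 173.28.
Field: lon ⌊12.74/20⌋ = 0 → A; lat ⌊173.28/10⌋ = 17 → R.
Square: lon ⌊12.74/2⌋ = 6; lat ⌊3.28/1⌋ = 3.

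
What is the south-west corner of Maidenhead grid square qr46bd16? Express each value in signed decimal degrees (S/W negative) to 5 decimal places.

86.15000, 148.09167

Field Q=16, R=17: +16·20° lon, +17·10° lat → SW at lon 140°, lat 80°.
Square 4, 6: +4·2° lon, +6·1° lat → SW at lon 148°, lat 86°.
Subsquare b=1, d=3: +1·0.0833333° lon, +3·0.0416667° lat → SW at lon 148.083°, lat 86.125°.
Extended square 1, 6: +1·0.00833333° lon, +6·0.00416667° lat → SW at lon 148.092°, lat 86.15°.
latitude 86.15000, longitude 148.09167.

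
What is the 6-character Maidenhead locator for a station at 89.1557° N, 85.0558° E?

Shift to the Maidenhead origin (180°W, 90°S): lon 265.0558, lat 179.1557.
Field: lon ⌊265.0558/20⌋ = 13 → N; lat ⌊179.1557/10⌋ = 17 → R.
Square: lon ⌊5.0558/2⌋ = 2; lat ⌊9.1557/1⌋ = 9.
Subsquare: lon ⌊1.0558/0.0833333⌋ = 12 → m; lat ⌊0.1557/0.0416667⌋ = 3 → d.

NR29md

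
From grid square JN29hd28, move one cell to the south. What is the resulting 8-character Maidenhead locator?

JN29hd27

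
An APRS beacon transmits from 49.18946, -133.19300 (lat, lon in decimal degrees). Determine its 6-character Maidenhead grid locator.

Shift to the Maidenhead origin (180°W, 90°S): lon 46.8070, lat 139.1895.
Field: lon ⌊46.8070/20⌋ = 2 → C; lat ⌊139.1895/10⌋ = 13 → N.
Square: lon ⌊6.8070/2⌋ = 3; lat ⌊9.1895/1⌋ = 9.
Subsquare: lon ⌊0.8070/0.0833333⌋ = 9 → j; lat ⌊0.1895/0.0416667⌋ = 4 → e.

CN39je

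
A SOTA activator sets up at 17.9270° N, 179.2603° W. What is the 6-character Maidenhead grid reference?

Add 180° to longitude and 90° to latitude: 0.7397, 107.9270.
Field (20°×10°, letters A–R): 0.7397/20 → 0 → A, 107.9270/10 → 10 → K; chars AK.
Square (2°×1°, digits 0–9): 0.7397/2 → 0, 7.9270/1 → 7; chars 07.
Subsquare (5′×2.5′, letters a–x): 0.7397/0.0833333 → 8 → i, 0.9270/0.0416667 → 22 → w; chars iw.

AK07iw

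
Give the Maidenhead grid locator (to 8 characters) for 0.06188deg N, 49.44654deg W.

Add 180° to longitude and 90° to latitude: 130.55346, 90.06188.
Field: 130.55346/20 → 6 → G, 90.06188/10 → 9 → J; chars GJ.
Square: 10.55346/2 → 5, 0.06188/1 → 0; chars 50.
Subsquare: 0.55346/0.0833333 → 6 → g, 0.06188/0.0416667 → 1 → b; chars gb.
Extended square: 0.05346/0.00833333 → 6, 0.02021/0.00416667 → 4; chars 64.

GJ50gb64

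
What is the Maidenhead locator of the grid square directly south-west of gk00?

FJ99

Longitude square 0; −1 → -1, wraps to 9, carry into field.
Longitude field G = 6; −1 → 5 = F.
Latitude square 0; −1 → -1, wraps to 9, carry into field.
Latitude field K = 10; −1 → 9 = J.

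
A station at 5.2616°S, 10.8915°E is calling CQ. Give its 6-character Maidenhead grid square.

JI54kr

Shift to the Maidenhead origin (180°W, 90°S): lon 190.8915, lat 84.7384.
Field: lon ⌊190.8915/20⌋ = 9 → J; lat ⌊84.7384/10⌋ = 8 → I.
Square: lon ⌊10.8915/2⌋ = 5; lat ⌊4.7384/1⌋ = 4.
Subsquare: lon ⌊0.8915/0.0833333⌋ = 10 → k; lat ⌊0.7384/0.0416667⌋ = 17 → r.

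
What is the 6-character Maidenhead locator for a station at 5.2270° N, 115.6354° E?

Offset from 180°W / 90°S: lon 295.6354°, lat 95.2270°.
Field: lon ⌊295.6354/20⌋ = 14 → O; lat ⌊95.2270/10⌋ = 9 → J.
Square: lon ⌊15.6354/2⌋ = 7; lat ⌊5.2270/1⌋ = 5.
Subsquare: lon ⌊1.6354/0.0833333⌋ = 19 → t; lat ⌊0.2270/0.0416667⌋ = 5 → f.

OJ75tf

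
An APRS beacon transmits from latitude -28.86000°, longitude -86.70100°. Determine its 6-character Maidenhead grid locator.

Add 180° to longitude and 90° to latitude: 93.2990, 61.1400.
Field: 93.2990/20 → 4 → E, 61.1400/10 → 6 → G; chars EG.
Square: 13.2990/2 → 6, 1.1400/1 → 1; chars 61.
Subsquare: 1.2990/0.0833333 → 15 → p, 0.1400/0.0416667 → 3 → d; chars pd.

EG61pd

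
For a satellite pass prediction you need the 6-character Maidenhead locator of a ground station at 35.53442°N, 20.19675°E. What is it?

Shift to the Maidenhead origin (180°W, 90°S): lon 200.1968, lat 125.5344.
Field: 200.1968/20 → 10 → K, 125.5344/10 → 12 → M; chars KM.
Square: 0.1968/2 → 0, 5.5344/1 → 5; chars 05.
Subsquare: 0.1968/0.0833333 → 2 → c, 0.5344/0.0416667 → 12 → m; chars cm.

KM05cm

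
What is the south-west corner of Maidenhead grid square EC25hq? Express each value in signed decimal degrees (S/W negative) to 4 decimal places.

-64.3333, -95.4167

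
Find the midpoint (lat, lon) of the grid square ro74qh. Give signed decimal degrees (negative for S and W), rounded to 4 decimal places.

54.3125, 175.3750

Field R=17, O=14: +17·20° lon, +14·10° lat → SW at lon 160°, lat 50°.
Square 7, 4: +7·2° lon, +4·1° lat → SW at lon 174°, lat 54°.
Subsquare q=16, h=7: +16·0.0833333° lon, +7·0.0416667° lat → SW at lon 175.333°, lat 54.2917°.
Cell spans 0.0833333° lon × 0.0416667° lat. Centre is SW corner plus half of each.
latitude 54.3125, longitude 175.3750.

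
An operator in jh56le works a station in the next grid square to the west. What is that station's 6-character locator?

JH56ke

Longitude subsquare l = 11; −1 → 10 = k.
The latitude characters are unchanged.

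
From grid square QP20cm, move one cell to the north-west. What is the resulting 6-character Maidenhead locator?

QP20bn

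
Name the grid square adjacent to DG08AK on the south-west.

Longitude subsquare a = 0; −1 → -1, wraps to 23 = x, carry into square.
Longitude square 0; −1 → -1, wraps to 9, carry into field.
Longitude field D = 3; −1 → 2 = C.
Latitude subsquare k = 10; −1 → 9 = j.

CG98xj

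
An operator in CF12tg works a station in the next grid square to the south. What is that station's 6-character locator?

Latitude subsquare g = 6; −1 → 5 = f.
The longitude characters are unchanged.

CF12tf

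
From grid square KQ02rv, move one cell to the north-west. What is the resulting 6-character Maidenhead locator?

Longitude subsquare r = 17; −1 → 16 = q.
Latitude subsquare v = 21; +1 → 22 = w.

KQ02qw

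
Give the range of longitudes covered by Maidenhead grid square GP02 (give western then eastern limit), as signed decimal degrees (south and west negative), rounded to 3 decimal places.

-60.000, -58.000

Field G=6, P=15: +6·20° lon, +15·10° lat → SW at lon -60°, lat 60°.
Square 0, 2: +0·2° lon, +2·1° lat → SW at lon -60°, lat 62°.
Cell spans 2° lon × 1° lat.
west -60.000, east -58.000.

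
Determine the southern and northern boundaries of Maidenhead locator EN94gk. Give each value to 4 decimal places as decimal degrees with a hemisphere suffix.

Field E=4, N=13: +4·20° lon, +13·10° lat → SW at lon -100°, lat 40°.
Square 9, 4: +9·2° lon, +4·1° lat → SW at lon -82°, lat 44°.
Subsquare g=6, k=10: +6·0.0833333° lon, +10·0.0416667° lat → SW at lon -81.5°, lat 44.4167°.
Cell spans 0.0833333° lon × 0.0416667° lat.
south 44.4167° N, north 44.4583° N.

44.4167° N, 44.4583° N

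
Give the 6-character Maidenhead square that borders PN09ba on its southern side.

PN08bx

Latitude subsquare a = 0; −1 → -1, wraps to 23 = x, carry into square.
Latitude square 9; −1 → 8.
The longitude characters are unchanged.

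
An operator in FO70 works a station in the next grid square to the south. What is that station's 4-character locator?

FN79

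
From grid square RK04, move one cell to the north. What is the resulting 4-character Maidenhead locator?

Latitude square 4; +1 → 5.
The longitude characters are unchanged.

RK05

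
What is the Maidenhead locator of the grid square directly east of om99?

Longitude square 9; +1 → 10, wraps to 0, carry into field.
Longitude field O = 14; +1 → 15 = P.
The latitude characters are unchanged.

PM09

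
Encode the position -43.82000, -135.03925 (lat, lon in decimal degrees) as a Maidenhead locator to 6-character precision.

CE26le

Offset from 180°W / 90°S: lon 44.9607°, lat 46.1800°.
Field: 44.9607/20 → 2 → C, 46.1800/10 → 4 → E; chars CE.
Square: 4.9607/2 → 2, 6.1800/1 → 6; chars 26.
Subsquare: 0.9607/0.0833333 → 11 → l, 0.1800/0.0416667 → 4 → e; chars le.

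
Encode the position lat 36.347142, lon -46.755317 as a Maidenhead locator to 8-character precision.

Add 180° to longitude and 90° to latitude: 133.24468, 126.34714.
Field: 133.24468/20 → 6 → G, 126.34714/10 → 12 → M; chars GM.
Square: 13.24468/2 → 6, 6.34714/1 → 6; chars 66.
Subsquare: 1.24468/0.0833333 → 14 → o, 0.34714/0.0416667 → 8 → i; chars oi.
Extended square: 0.07802/0.00833333 → 9, 0.01381/0.00416667 → 3; chars 93.

GM66oi93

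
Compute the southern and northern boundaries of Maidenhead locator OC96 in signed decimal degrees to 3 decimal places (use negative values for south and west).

-64.000, -63.000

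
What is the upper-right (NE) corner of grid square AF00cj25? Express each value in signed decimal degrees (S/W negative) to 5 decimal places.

Field A=0, F=5: +0·20° lon, +5·10° lat → SW at lon -180°, lat -40°.
Square 0, 0: +0·2° lon, +0·1° lat → SW at lon -180°, lat -40°.
Subsquare c=2, j=9: +2·0.0833333° lon, +9·0.0416667° lat → SW at lon -179.833°, lat -39.625°.
Extended square 2, 5: +2·0.00833333° lon, +5·0.00416667° lat → SW at lon -179.817°, lat -39.6042°.
Cell spans 0.00833333° lon × 0.00416667° lat. NE corner is SW corner plus one full cell.
latitude -39.60000, longitude -179.80833.

-39.60000, -179.80833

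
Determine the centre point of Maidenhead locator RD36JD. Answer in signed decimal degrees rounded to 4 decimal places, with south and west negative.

-53.8542, 166.7917

Field R=17, D=3: +17·20° lon, +3·10° lat → SW at lon 160°, lat -60°.
Square 3, 6: +3·2° lon, +6·1° lat → SW at lon 166°, lat -54°.
Subsquare j=9, d=3: +9·0.0833333° lon, +3·0.0416667° lat → SW at lon 166.75°, lat -53.875°.
Cell spans 0.0833333° lon × 0.0416667° lat. Centre is SW corner plus half of each.
latitude -53.8542, longitude 166.7917.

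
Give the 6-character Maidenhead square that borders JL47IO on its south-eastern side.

Longitude subsquare i = 8; +1 → 9 = j.
Latitude subsquare o = 14; −1 → 13 = n.

JL47jn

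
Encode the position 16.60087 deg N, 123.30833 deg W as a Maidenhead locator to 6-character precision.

CK86io

Shift to the Maidenhead origin (180°W, 90°S): lon 56.6917, lat 106.6009.
Field: 56.6917/20 → 2 → C, 106.6009/10 → 10 → K; chars CK.
Square: 16.6917/2 → 8, 6.6009/1 → 6; chars 86.
Subsquare: 0.6917/0.0833333 → 8 → i, 0.6009/0.0416667 → 14 → o; chars io.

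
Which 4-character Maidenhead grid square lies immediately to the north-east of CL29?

Longitude square 2; +1 → 3.
Latitude square 9; +1 → 10, wraps to 0, carry into field.
Latitude field L = 11; +1 → 12 = M.

CM30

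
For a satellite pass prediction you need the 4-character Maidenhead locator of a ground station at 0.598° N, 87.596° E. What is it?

NJ30

Add 180° to longitude and 90° to latitude: 267.60, 90.60.
Field: 267.60/20 → 13 → N, 90.60/10 → 9 → J; chars NJ.
Square: 7.60/2 → 3, 0.60/1 → 0; chars 30.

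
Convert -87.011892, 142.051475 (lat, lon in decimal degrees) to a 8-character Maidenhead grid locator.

Add 180° to longitude and 90° to latitude: 322.05147, 2.98811.
Field (20°×10°, letters A–R): lon ⌊322.05147/20⌋ = 16 → Q; lat ⌊2.98811/10⌋ = 0 → A.
Square (2°×1°, digits 0–9): lon ⌊2.05147/2⌋ = 1; lat ⌊2.98811/1⌋ = 2.
Subsquare (5′×2.5′, letters a–x): lon ⌊0.05147/0.0833333⌋ = 0 → a; lat ⌊0.98811/0.0416667⌋ = 23 → x.
Extended square (30″×15″, digits 0–9): lon ⌊0.05147/0.00833333⌋ = 6; lat ⌊0.02977/0.00416667⌋ = 7.

QA12ax67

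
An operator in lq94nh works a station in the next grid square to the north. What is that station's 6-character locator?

LQ94ni

Latitude subsquare h = 7; +1 → 8 = i.
The longitude characters are unchanged.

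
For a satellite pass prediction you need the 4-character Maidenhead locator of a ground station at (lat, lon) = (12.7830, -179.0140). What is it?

AK02

Add 180° to longitude and 90° to latitude: 0.99, 102.78.
Field: lon ⌊0.99/20⌋ = 0 → A; lat ⌊102.78/10⌋ = 10 → K.
Square: lon ⌊0.99/2⌋ = 0; lat ⌊2.78/1⌋ = 2.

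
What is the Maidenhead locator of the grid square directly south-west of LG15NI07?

LG15mi96

Longitude extended square 0; −1 → -1, wraps to 9, carry into subsquare.
Longitude subsquare n = 13; −1 → 12 = m.
Latitude extended square 7; −1 → 6.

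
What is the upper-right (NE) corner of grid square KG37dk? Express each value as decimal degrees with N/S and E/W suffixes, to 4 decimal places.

22.5417° S, 26.3333° E

Field K=10, G=6: +10·20° lon, +6·10° lat → SW at lon 20°, lat -30°.
Square 3, 7: +3·2° lon, +7·1° lat → SW at lon 26°, lat -23°.
Subsquare d=3, k=10: +3·0.0833333° lon, +10·0.0416667° lat → SW at lon 26.25°, lat -22.5833°.
Cell spans 0.0833333° lon × 0.0416667° lat. NE corner is SW corner plus one full cell.
latitude 22.5417° S, longitude 26.3333° E.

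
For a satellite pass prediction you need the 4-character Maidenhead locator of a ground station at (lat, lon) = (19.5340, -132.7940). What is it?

CK39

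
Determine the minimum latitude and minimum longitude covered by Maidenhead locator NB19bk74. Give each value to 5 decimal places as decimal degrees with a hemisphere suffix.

Field N=13, B=1: +13·20° lon, +1·10° lat → SW at lon 80°, lat -80°.
Square 1, 9: +1·2° lon, +9·1° lat → SW at lon 82°, lat -71°.
Subsquare b=1, k=10: +1·0.0833333° lon, +10·0.0416667° lat → SW at lon 82.0833°, lat -70.5833°.
Extended square 7, 4: +7·0.00833333° lon, +4·0.00416667° lat → SW at lon 82.1417°, lat -70.5667°.
latitude 70.56667° S, longitude 82.14167° E.

70.56667° S, 82.14167° E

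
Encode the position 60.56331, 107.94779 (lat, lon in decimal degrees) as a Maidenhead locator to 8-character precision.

OP30xn35

Shift to the Maidenhead origin (180°W, 90°S): lon 287.94779, lat 150.56331.
Field: 287.94779/20 → 14 → O, 150.56331/10 → 15 → P; chars OP.
Square: 7.94779/2 → 3, 0.56331/1 → 0; chars 30.
Subsquare: 1.94779/0.0833333 → 23 → x, 0.56331/0.0416667 → 13 → n; chars xn.
Extended square: 0.03112/0.00833333 → 3, 0.02164/0.00416667 → 5; chars 35.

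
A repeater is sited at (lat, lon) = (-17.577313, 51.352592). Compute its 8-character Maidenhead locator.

Shift to the Maidenhead origin (180°W, 90°S): lon 231.35259, lat 72.42269.
Field: 231.35259/20 → 11 → L, 72.42269/10 → 7 → H; chars LH.
Square: 11.35259/2 → 5, 2.42269/1 → 2; chars 52.
Subsquare: 1.35259/0.0833333 → 16 → q, 0.42269/0.0416667 → 10 → k; chars qk.
Extended square: 0.01926/0.00833333 → 2, 0.00602/0.00416667 → 1; chars 21.

LH52qk21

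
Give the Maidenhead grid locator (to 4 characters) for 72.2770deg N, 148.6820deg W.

Add 180° to longitude and 90° to latitude: 31.32, 162.28.
Field: lon ⌊31.32/20⌋ = 1 → B; lat ⌊162.28/10⌋ = 16 → Q.
Square: lon ⌊11.32/2⌋ = 5; lat ⌊2.28/1⌋ = 2.

BQ52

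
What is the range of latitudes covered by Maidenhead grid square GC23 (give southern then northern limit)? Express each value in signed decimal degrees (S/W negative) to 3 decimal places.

-67.000, -66.000

Field G=6, C=2: +6·20° lon, +2·10° lat → SW at lon -60°, lat -70°.
Square 2, 3: +2·2° lon, +3·1° lat → SW at lon -56°, lat -67°.
Cell spans 2° lon × 1° lat.
south -67.000, north -66.000.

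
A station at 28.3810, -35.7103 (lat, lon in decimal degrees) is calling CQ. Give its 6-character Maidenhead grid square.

HL28dj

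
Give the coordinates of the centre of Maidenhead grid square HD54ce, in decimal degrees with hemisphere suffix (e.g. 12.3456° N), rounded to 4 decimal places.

Field H=7, D=3: +7·20° lon, +3·10° lat → SW at lon -40°, lat -60°.
Square 5, 4: +5·2° lon, +4·1° lat → SW at lon -30°, lat -56°.
Subsquare c=2, e=4: +2·0.0833333° lon, +4·0.0416667° lat → SW at lon -29.8333°, lat -55.8333°.
Cell spans 0.0833333° lon × 0.0416667° lat. Centre is SW corner plus half of each.
latitude 55.8125° S, longitude 29.7917° W.

55.8125° S, 29.7917° W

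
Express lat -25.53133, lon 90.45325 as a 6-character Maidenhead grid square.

NG54fl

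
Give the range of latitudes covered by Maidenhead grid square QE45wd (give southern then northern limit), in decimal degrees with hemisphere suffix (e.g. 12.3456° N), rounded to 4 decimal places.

Field Q=16, E=4: +16·20° lon, +4·10° lat → SW at lon 140°, lat -50°.
Square 4, 5: +4·2° lon, +5·1° lat → SW at lon 148°, lat -45°.
Subsquare w=22, d=3: +22·0.0833333° lon, +3·0.0416667° lat → SW at lon 149.833°, lat -44.875°.
Cell spans 0.0833333° lon × 0.0416667° lat.
south 44.8750° S, north 44.8333° S.

44.8750° S, 44.8333° S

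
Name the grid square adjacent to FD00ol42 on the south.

FD00ol41

Latitude extended square 2; −1 → 1.
The longitude characters are unchanged.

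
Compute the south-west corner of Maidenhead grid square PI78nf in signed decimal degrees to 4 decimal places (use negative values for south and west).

-1.7917, 135.0833

Field P=15, I=8: +15·20° lon, +8·10° lat → SW at lon 120°, lat -10°.
Square 7, 8: +7·2° lon, +8·1° lat → SW at lon 134°, lat -2°.
Subsquare n=13, f=5: +13·0.0833333° lon, +5·0.0416667° lat → SW at lon 135.083°, lat -1.79167°.
latitude -1.7917, longitude 135.0833.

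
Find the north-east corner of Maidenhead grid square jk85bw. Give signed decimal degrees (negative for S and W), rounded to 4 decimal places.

Field J=9, K=10: +9·20° lon, +10·10° lat → SW at lon 0°, lat 10°.
Square 8, 5: +8·2° lon, +5·1° lat → SW at lon 16°, lat 15°.
Subsquare b=1, w=22: +1·0.0833333° lon, +22·0.0416667° lat → SW at lon 16.0833°, lat 15.9167°.
Cell spans 0.0833333° lon × 0.0416667° lat. NE corner is SW corner plus one full cell.
latitude 15.9583, longitude 16.1667.

15.9583, 16.1667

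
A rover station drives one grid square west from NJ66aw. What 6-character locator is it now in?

Longitude subsquare a = 0; −1 → -1, wraps to 23 = x, carry into square.
Longitude square 6; −1 → 5.
The latitude characters are unchanged.

NJ56xw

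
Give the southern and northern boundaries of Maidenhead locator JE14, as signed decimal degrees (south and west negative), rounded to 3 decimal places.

-46.000, -45.000

Field J=9, E=4: +9·20° lon, +4·10° lat → SW at lon 0°, lat -50°.
Square 1, 4: +1·2° lon, +4·1° lat → SW at lon 2°, lat -46°.
Cell spans 2° lon × 1° lat.
south -46.000, north -45.000.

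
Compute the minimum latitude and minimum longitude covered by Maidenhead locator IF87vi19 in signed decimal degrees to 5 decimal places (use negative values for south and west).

-32.62917, -2.24167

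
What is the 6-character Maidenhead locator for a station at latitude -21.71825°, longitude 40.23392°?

Add 180° to longitude and 90° to latitude: 220.2339, 68.2818.
Field: 220.2339/20 → 11 → L, 68.2818/10 → 6 → G; chars LG.
Square: 0.2339/2 → 0, 8.2818/1 → 8; chars 08.
Subsquare: 0.2339/0.0833333 → 2 → c, 0.2818/0.0416667 → 6 → g; chars cg.

LG08cg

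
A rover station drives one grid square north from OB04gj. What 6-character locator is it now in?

Latitude subsquare j = 9; +1 → 10 = k.
The longitude characters are unchanged.

OB04gk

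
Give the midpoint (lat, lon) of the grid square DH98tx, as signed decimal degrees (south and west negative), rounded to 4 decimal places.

-11.0208, -100.3750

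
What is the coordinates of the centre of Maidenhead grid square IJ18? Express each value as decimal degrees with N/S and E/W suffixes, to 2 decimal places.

8.50° N, 17.00° W

Field I=8, J=9: +8·20° lon, +9·10° lat → SW at lon -20°, lat 0°.
Square 1, 8: +1·2° lon, +8·1° lat → SW at lon -18°, lat 8°.
Cell spans 2° lon × 1° lat. Centre is SW corner plus half of each.
latitude 8.50° N, longitude 17.00° W.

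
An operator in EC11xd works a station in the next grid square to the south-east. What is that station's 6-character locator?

EC21ac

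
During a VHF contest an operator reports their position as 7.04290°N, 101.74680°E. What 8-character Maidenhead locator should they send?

Add 180° to longitude and 90° to latitude: 281.74680, 97.04290.
Field (20°×10°, letters A–R): lon ⌊281.74680/20⌋ = 14 → O; lat ⌊97.04290/10⌋ = 9 → J.
Square (2°×1°, digits 0–9): lon ⌊1.74680/2⌋ = 0; lat ⌊7.04290/1⌋ = 7.
Subsquare (5′×2.5′, letters a–x): lon ⌊1.74680/0.0833333⌋ = 20 → u; lat ⌊0.04290/0.0416667⌋ = 1 → b.
Extended square (30″×15″, digits 0–9): lon ⌊0.08013/0.00833333⌋ = 9; lat ⌊0.00123/0.00416667⌋ = 0.

OJ07ub90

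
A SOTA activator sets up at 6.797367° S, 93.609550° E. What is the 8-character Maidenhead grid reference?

NI63te38

Add 180° to longitude and 90° to latitude: 273.60955, 83.20263.
Field: lon ⌊273.60955/20⌋ = 13 → N; lat ⌊83.20263/10⌋ = 8 → I.
Square: lon ⌊13.60955/2⌋ = 6; lat ⌊3.20263/1⌋ = 3.
Subsquare: lon ⌊1.60955/0.0833333⌋ = 19 → t; lat ⌊0.20263/0.0416667⌋ = 4 → e.
Extended square: lon ⌊0.02622/0.00833333⌋ = 3; lat ⌊0.03597/0.00416667⌋ = 8.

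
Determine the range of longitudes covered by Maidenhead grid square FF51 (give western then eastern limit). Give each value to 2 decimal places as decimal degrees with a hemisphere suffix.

Field F=5, F=5: +5·20° lon, +5·10° lat → SW at lon -80°, lat -40°.
Square 5, 1: +5·2° lon, +1·1° lat → SW at lon -70°, lat -39°.
Cell spans 2° lon × 1° lat.
west 70.00° W, east 68.00° W.

70.00° W, 68.00° W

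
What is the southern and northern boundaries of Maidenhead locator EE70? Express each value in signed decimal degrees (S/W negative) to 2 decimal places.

-50.00, -49.00

Field E=4, E=4: +4·20° lon, +4·10° lat → SW at lon -100°, lat -50°.
Square 7, 0: +7·2° lon, +0·1° lat → SW at lon -86°, lat -50°.
Cell spans 2° lon × 1° lat.
south -50.00, north -49.00.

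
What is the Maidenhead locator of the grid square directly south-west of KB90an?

KB80xm

Longitude subsquare a = 0; −1 → -1, wraps to 23 = x, carry into square.
Longitude square 9; −1 → 8.
Latitude subsquare n = 13; −1 → 12 = m.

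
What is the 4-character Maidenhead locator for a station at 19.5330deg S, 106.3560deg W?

Offset from 180°W / 90°S: lon 73.64°, lat 70.47°.
Field: 73.64/20 → 3 → D, 70.47/10 → 7 → H; chars DH.
Square: 13.64/2 → 6, 0.47/1 → 0; chars 60.

DH60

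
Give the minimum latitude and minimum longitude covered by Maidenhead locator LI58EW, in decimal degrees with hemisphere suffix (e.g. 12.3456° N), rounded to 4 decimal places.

1.0833° S, 50.3333° E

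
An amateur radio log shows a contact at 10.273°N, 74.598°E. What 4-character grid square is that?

MK70

Shift to the Maidenhead origin (180°W, 90°S): lon 254.60, lat 100.27.
Field (20°×10°, letters A–R): 254.60/20 → 12 → M, 100.27/10 → 10 → K; chars MK.
Square (2°×1°, digits 0–9): 14.60/2 → 7, 0.27/1 → 0; chars 70.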